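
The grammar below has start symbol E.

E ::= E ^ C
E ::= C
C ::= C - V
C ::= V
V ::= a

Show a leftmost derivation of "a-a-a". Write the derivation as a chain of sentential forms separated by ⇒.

E ⇒ C ⇒ C-V ⇒ C-V-V ⇒ V-V-V ⇒ a-V-V ⇒ a-a-V ⇒ a-a-a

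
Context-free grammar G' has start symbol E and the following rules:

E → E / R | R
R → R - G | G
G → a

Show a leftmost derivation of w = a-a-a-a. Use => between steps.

E=>R=>R-G=>R-G-G=>R-G-G-G=>G-G-G-G=>a-G-G-G=>a-a-G-G=>a-a-a-G=>a-a-a-a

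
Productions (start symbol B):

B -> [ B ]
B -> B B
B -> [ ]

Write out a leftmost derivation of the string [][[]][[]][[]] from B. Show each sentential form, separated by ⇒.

B ⇒ BB   [B -> B B]
BB ⇒ BBB   [B -> B B]
BBB ⇒ []BB   [B -> [ ]]
[]BB ⇒ []BBB   [B -> B B]
[]BBB ⇒ [][B]BB   [B -> [ B ]]
[][B]BB ⇒ [][[]]BB   [B -> [ ]]
[][[]]BB ⇒ [][[]][B]B   [B -> [ B ]]
[][[]][B]B ⇒ [][[]][[]]B   [B -> [ ]]
[][[]][[]]B ⇒ [][[]][[]][B]   [B -> [ B ]]
[][[]][[]][B] ⇒ [][[]][[]][[]]   [B -> [ ]]

B⇒BB⇒BBB⇒[]BB⇒[]BBB⇒[][B]BB⇒[][[]]BB⇒[][[]][B]B⇒[][[]][[]]B⇒[][[]][[]][B]⇒[][[]][[]][[]]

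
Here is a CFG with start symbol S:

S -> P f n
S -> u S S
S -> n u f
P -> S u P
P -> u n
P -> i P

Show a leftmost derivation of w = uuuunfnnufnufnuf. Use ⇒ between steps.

S ⇒ uSS ⇒ uuSSS ⇒ uuuSSSS ⇒ uuuPfnSSS ⇒ uuuunfnSSS ⇒ uuuunfnnufSS ⇒ uuuunfnnufnufS ⇒ uuuunfnnufnufnuf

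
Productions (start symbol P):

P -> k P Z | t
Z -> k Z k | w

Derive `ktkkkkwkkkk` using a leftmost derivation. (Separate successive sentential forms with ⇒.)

P ⇒ kPZ   [P -> k P Z]
kPZ ⇒ ktZ   [P -> t]
ktZ ⇒ ktkZk   [Z -> k Z k]
ktkZk ⇒ ktkkZkk   [Z -> k Z k]
ktkkZkk ⇒ ktkkkZkkk   [Z -> k Z k]
ktkkkZkkk ⇒ ktkkkkZkkkk   [Z -> k Z k]
ktkkkkZkkkk ⇒ ktkkkkwkkkk   [Z -> w]

P⇒kPZ⇒ktZ⇒ktkZk⇒ktkkZkk⇒ktkkkZkkk⇒ktkkkkZkkkk⇒ktkkkkwkkkk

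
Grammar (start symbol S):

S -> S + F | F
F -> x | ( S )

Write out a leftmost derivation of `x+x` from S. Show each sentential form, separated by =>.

S => S+F => F+F => x+F => x+x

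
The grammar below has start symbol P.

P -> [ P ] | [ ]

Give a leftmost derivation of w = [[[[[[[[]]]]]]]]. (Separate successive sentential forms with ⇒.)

P ⇒ [P] ⇒ [[P]] ⇒ [[[P]]] ⇒ [[[[P]]]] ⇒ [[[[[P]]]]] ⇒ [[[[[[P]]]]]] ⇒ [[[[[[[P]]]]]]] ⇒ [[[[[[[[]]]]]]]]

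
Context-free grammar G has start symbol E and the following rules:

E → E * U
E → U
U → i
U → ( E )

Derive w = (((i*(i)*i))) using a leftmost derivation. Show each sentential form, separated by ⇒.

E ⇒ U ⇒ (E) ⇒ (U) ⇒ ((E)) ⇒ ((U)) ⇒ (((E))) ⇒ (((E*U))) ⇒ (((E*U*U))) ⇒ (((U*U*U))) ⇒ (((i*U*U))) ⇒ (((i*(E)*U))) ⇒ (((i*(U)*U))) ⇒ (((i*(i)*U))) ⇒ (((i*(i)*i)))

E ⇒ U   [E → U]
U ⇒ (E)   [U → ( E )]
(E) ⇒ (U)   [E → U]
(U) ⇒ ((E))   [U → ( E )]
((E)) ⇒ ((U))   [E → U]
((U)) ⇒ (((E)))   [U → ( E )]
(((E))) ⇒ (((E*U)))   [E → E * U]
(((E*U))) ⇒ (((E*U*U)))   [E → E * U]
(((E*U*U))) ⇒ (((U*U*U)))   [E → U]
(((U*U*U))) ⇒ (((i*U*U)))   [U → i]
(((i*U*U))) ⇒ (((i*(E)*U)))   [U → ( E )]
(((i*(E)*U))) ⇒ (((i*(U)*U)))   [E → U]
(((i*(U)*U))) ⇒ (((i*(i)*U)))   [U → i]
(((i*(i)*U))) ⇒ (((i*(i)*i)))   [U → i]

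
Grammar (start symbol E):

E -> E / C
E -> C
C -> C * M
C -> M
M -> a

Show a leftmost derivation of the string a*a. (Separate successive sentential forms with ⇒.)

E ⇒ C   [E -> C]
C ⇒ C*M   [C -> C * M]
C*M ⇒ M*M   [C -> M]
M*M ⇒ a*M   [M -> a]
a*M ⇒ a*a   [M -> a]

E⇒C⇒C*M⇒M*M⇒a*M⇒a*a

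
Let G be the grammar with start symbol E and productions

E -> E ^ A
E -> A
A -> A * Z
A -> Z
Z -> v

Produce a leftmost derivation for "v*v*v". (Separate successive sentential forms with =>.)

E => A => A*Z => A*Z*Z => Z*Z*Z => v*Z*Z => v*v*Z => v*v*v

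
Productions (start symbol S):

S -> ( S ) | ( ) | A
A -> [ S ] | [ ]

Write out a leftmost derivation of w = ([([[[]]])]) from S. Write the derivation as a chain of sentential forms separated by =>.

S => (S) => (A) => ([S]) => ([(S)]) => ([(A)]) => ([([S])]) => ([([A])]) => ([([[S]])]) => ([([[A]])]) => ([([[[]]])])

S => (S)   [S -> ( S )]
(S) => (A)   [S -> A]
(A) => ([S])   [A -> [ S ]]
([S]) => ([(S)])   [S -> ( S )]
([(S)]) => ([(A)])   [S -> A]
([(A)]) => ([([S])])   [A -> [ S ]]
([([S])]) => ([([A])])   [S -> A]
([([A])]) => ([([[S]])])   [A -> [ S ]]
([([[S]])]) => ([([[A]])])   [S -> A]
([([[A]])]) => ([([[[]]])])   [A -> [ ]]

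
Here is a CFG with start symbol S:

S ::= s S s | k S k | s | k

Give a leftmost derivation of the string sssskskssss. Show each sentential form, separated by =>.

S=>sSs=>ssSss=>sssSsss=>ssssSssss=>sssskSkssss=>sssskskssss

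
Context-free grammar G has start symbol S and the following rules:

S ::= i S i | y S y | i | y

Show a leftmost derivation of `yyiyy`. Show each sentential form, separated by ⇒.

S ⇒ ySy ⇒ yySyy ⇒ yyiyy

S ⇒ ySy   [S ::= y S y]
ySy ⇒ yySyy   [S ::= y S y]
yySyy ⇒ yyiyy   [S ::= i]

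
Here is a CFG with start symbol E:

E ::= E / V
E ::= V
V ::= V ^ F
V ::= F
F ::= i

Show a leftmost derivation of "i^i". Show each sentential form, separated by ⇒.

E⇒V⇒V^F⇒F^F⇒i^F⇒i^i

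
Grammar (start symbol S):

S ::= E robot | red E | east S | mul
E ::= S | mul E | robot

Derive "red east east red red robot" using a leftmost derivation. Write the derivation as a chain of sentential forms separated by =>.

S => red E => red S => red east S => red east east S => red east east red E => red east east red S => red east east red red E => red east east red red robot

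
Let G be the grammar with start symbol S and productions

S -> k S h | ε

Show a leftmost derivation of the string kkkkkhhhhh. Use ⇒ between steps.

S⇒kSh⇒kkShh⇒kkkShhh⇒kkkkShhhh⇒kkkkkShhhhh⇒kkkkkhhhhh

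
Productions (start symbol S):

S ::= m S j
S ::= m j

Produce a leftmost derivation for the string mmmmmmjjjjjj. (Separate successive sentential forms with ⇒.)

S ⇒ mSj ⇒ mmSjj ⇒ mmmSjjj ⇒ mmmmSjjjj ⇒ mmmmmSjjjjj ⇒ mmmmmmjjjjjj

S ⇒ mSj   [S ::= m S j]
mSj ⇒ mmSjj   [S ::= m S j]
mmSjj ⇒ mmmSjjj   [S ::= m S j]
mmmSjjj ⇒ mmmmSjjjj   [S ::= m S j]
mmmmSjjjj ⇒ mmmmmSjjjjj   [S ::= m S j]
mmmmmSjjjjj ⇒ mmmmmmjjjjjj   [S ::= m j]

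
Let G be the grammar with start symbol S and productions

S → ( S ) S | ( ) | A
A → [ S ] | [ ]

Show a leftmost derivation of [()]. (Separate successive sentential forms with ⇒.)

S ⇒ A ⇒ [S] ⇒ [()]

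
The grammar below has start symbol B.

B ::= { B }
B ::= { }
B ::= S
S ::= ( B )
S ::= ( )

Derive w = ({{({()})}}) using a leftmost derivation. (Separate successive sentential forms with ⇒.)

B ⇒ S   [B ::= S]
S ⇒ (B)   [S ::= ( B )]
(B) ⇒ ({B})   [B ::= { B }]
({B}) ⇒ ({{B}})   [B ::= { B }]
({{B}}) ⇒ ({{S}})   [B ::= S]
({{S}}) ⇒ ({{(B)}})   [S ::= ( B )]
({{(B)}}) ⇒ ({{({B})}})   [B ::= { B }]
({{({B})}}) ⇒ ({{({S})}})   [B ::= S]
({{({S})}}) ⇒ ({{({()})}})   [S ::= ( )]

B ⇒ S ⇒ (B) ⇒ ({B}) ⇒ ({{B}}) ⇒ ({{S}}) ⇒ ({{(B)}}) ⇒ ({{({B})}}) ⇒ ({{({S})}}) ⇒ ({{({()})}})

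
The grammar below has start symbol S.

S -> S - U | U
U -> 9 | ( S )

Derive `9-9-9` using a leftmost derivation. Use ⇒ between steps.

S ⇒ S-U   [S -> S - U]
S-U ⇒ S-U-U   [S -> S - U]
S-U-U ⇒ U-U-U   [S -> U]
U-U-U ⇒ 9-U-U   [U -> 9]
9-U-U ⇒ 9-9-U   [U -> 9]
9-9-U ⇒ 9-9-9   [U -> 9]

S⇒S-U⇒S-U-U⇒U-U-U⇒9-U-U⇒9-9-U⇒9-9-9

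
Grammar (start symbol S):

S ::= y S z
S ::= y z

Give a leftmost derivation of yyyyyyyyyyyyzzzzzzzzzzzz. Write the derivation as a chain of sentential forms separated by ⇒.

S ⇒ ySz ⇒ yySzz ⇒ yyySzzz ⇒ yyyySzzzz ⇒ yyyyySzzzzz ⇒ yyyyyySzzzzzz ⇒ yyyyyyySzzzzzzz ⇒ yyyyyyyySzzzzzzzz ⇒ yyyyyyyyySzzzzzzzzz ⇒ yyyyyyyyyySzzzzzzzzzz ⇒ yyyyyyyyyyySzzzzzzzzzzz ⇒ yyyyyyyyyyyyzzzzzzzzzzzz

S ⇒ ySz   [S ::= y S z]
ySz ⇒ yySzz   [S ::= y S z]
yySzz ⇒ yyySzzz   [S ::= y S z]
yyySzzz ⇒ yyyySzzzz   [S ::= y S z]
yyyySzzzz ⇒ yyyyySzzzzz   [S ::= y S z]
yyyyySzzzzz ⇒ yyyyyySzzzzzz   [S ::= y S z]
yyyyyySzzzzzz ⇒ yyyyyyySzzzzzzz   [S ::= y S z]
yyyyyyySzzzzzzz ⇒ yyyyyyyySzzzzzzzz   [S ::= y S z]
yyyyyyyySzzzzzzzz ⇒ yyyyyyyyySzzzzzzzzz   [S ::= y S z]
yyyyyyyyySzzzzzzzzz ⇒ yyyyyyyyyySzzzzzzzzzz   [S ::= y S z]
yyyyyyyyyySzzzzzzzzzz ⇒ yyyyyyyyyyySzzzzzzzzzzz   [S ::= y S z]
yyyyyyyyyyySzzzzzzzzzzz ⇒ yyyyyyyyyyyyzzzzzzzzzzzz   [S ::= y z]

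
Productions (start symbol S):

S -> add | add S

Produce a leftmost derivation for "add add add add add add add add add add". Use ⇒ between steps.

S ⇒ add S ⇒ add add S ⇒ add add add S ⇒ add add add add S ⇒ add add add add add S ⇒ add add add add add add S ⇒ add add add add add add add S ⇒ add add add add add add add add S ⇒ add add add add add add add add add S ⇒ add add add add add add add add add add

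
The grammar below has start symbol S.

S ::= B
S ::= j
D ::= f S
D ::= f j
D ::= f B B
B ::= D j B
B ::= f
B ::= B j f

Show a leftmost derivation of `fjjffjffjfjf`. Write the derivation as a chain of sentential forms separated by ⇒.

S⇒B⇒DjB⇒fjjB⇒fjjBjf⇒fjjDjBjf⇒fjjfBBjBjf⇒fjjfBjfBjBjf⇒fjjffjfBjBjf⇒fjjffjffjBjf⇒fjjffjffjfjf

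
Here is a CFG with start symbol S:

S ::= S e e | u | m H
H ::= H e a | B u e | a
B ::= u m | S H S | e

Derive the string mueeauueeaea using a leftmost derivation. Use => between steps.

S => mH   [S ::= m H]
mH => mHea   [H ::= H e a]
mHea => mHeaea   [H ::= H e a]
mHeaea => mBueeaea   [H ::= B u e]
mBueeaea => mSHSueeaea   [B ::= S H S]
mSHSueeaea => mSeeHSueeaea   [S ::= S e e]
mSeeHSueeaea => mueeHSueeaea   [S ::= u]
mueeHSueeaea => mueeaSueeaea   [H ::= a]
mueeaSueeaea => mueeauueeaea   [S ::= u]

S => mH => mHea => mHeaea => mBueeaea => mSHSueeaea => mSeeHSueeaea => mueeHSueeaea => mueeaSueeaea => mueeauueeaea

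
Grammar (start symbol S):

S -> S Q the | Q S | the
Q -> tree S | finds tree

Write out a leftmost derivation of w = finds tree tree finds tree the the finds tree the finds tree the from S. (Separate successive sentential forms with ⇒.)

S ⇒ S Q the ⇒ S Q the Q the ⇒ Q S Q the Q the ⇒ finds tree S Q the Q the ⇒ finds tree Q S Q the Q the ⇒ finds tree tree S S Q the Q the ⇒ finds tree tree Q S S Q the Q the ⇒ finds tree tree finds tree S S Q the Q the ⇒ finds tree tree finds tree the S Q the Q the ⇒ finds tree tree finds tree the the Q the Q the ⇒ finds tree tree finds tree the the finds tree the Q the ⇒ finds tree tree finds tree the the finds tree the finds tree the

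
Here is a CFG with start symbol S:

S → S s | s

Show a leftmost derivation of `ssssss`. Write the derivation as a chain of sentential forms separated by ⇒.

S ⇒ Ss   [S → S s]
Ss ⇒ Sss   [S → S s]
Sss ⇒ Ssss   [S → S s]
Ssss ⇒ Sssss   [S → S s]
Sssss ⇒ Ssssss   [S → S s]
Ssssss ⇒ ssssss   [S → s]

S ⇒ Ss ⇒ Sss ⇒ Ssss ⇒ Sssss ⇒ Ssssss ⇒ ssssss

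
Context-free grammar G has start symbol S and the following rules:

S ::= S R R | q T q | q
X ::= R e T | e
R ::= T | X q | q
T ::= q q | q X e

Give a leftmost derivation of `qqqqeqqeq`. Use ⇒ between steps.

S ⇒ qTq   [S ::= q T q]
qTq ⇒ qqXeq   [T ::= q X e]
qqXeq ⇒ qqReTeq   [X ::= R e T]
qqReTeq ⇒ qqTeTeq   [R ::= T]
qqTeTeq ⇒ qqqqeTeq   [T ::= q q]
qqqqeTeq ⇒ qqqqeqqeq   [T ::= q q]

S ⇒ qTq ⇒ qqXeq ⇒ qqReTeq ⇒ qqTeTeq ⇒ qqqqeTeq ⇒ qqqqeqqeq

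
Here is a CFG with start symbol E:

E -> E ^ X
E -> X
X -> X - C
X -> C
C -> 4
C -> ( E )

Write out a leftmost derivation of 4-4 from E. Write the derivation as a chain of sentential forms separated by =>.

E => X => X-C => C-C => 4-C => 4-4

E => X   [E -> X]
X => X-C   [X -> X - C]
X-C => C-C   [X -> C]
C-C => 4-C   [C -> 4]
4-C => 4-4   [C -> 4]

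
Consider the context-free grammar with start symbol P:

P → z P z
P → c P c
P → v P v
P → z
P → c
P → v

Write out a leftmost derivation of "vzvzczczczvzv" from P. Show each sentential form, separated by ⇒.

P ⇒ vPv ⇒ vzPzv ⇒ vzvPvzv ⇒ vzvzPzvzv ⇒ vzvzcPczvzv ⇒ vzvzczPzczvzv ⇒ vzvzczczczvzv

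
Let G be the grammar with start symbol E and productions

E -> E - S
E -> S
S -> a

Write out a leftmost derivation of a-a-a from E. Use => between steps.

E => E-S   [E -> E - S]
E-S => E-S-S   [E -> E - S]
E-S-S => S-S-S   [E -> S]
S-S-S => a-S-S   [S -> a]
a-S-S => a-a-S   [S -> a]
a-a-S => a-a-a   [S -> a]

E=>E-S=>E-S-S=>S-S-S=>a-S-S=>a-a-S=>a-a-a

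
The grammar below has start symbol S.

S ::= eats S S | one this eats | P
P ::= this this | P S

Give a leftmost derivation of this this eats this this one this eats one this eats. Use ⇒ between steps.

S ⇒ P   [S ::= P]
P ⇒ P S   [P ::= P S]
P S ⇒ P S S   [P ::= P S]
P S S ⇒ this this S S   [P ::= this this]
this this S S ⇒ this this eats S S S   [S ::= eats S S]
this this eats S S S ⇒ this this eats P S S   [S ::= P]
this this eats P S S ⇒ this this eats this this S S   [P ::= this this]
this this eats this this S S ⇒ this this eats this this one this eats S   [S ::= one this eats]
this this eats this this one this eats S ⇒ this this eats this this one this eats one this eats   [S ::= one this eats]

S ⇒ P ⇒ P S ⇒ P S S ⇒ this this S S ⇒ this this eats S S S ⇒ this this eats P S S ⇒ this this eats this this S S ⇒ this this eats this this one this eats S ⇒ this this eats this this one this eats one this eats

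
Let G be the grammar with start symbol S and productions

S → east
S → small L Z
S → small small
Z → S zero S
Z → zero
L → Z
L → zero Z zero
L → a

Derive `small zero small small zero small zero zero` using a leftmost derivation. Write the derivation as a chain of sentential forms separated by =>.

S => small L Z => small Z Z => small zero Z => small zero S zero S => small zero small small zero S => small zero small small zero small L Z => small zero small small zero small Z Z => small zero small small zero small zero Z => small zero small small zero small zero zero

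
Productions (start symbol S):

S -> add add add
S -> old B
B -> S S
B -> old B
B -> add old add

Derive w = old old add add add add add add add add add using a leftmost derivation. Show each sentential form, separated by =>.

S => old B => old S S => old old B S => old old S S S => old old add add add S S => old old add add add add add add S => old old add add add add add add add add add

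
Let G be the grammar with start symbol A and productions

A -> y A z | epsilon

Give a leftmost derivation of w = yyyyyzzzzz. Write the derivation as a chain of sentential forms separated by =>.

A=>yAz=>yyAzz=>yyyAzzz=>yyyyAzzzz=>yyyyyAzzzzz=>yyyyyzzzzz

A => yAz   [A -> y A z]
yAz => yyAzz   [A -> y A z]
yyAzz => yyyAzzz   [A -> y A z]
yyyAzzz => yyyyAzzzz   [A -> y A z]
yyyyAzzzz => yyyyyAzzzzz   [A -> y A z]
yyyyyAzzzzz => yyyyyzzzzz   [A -> epsilon]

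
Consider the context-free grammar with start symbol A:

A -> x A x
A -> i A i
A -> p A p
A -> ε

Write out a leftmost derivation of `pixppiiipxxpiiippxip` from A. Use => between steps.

A => pAp   [A -> p A p]
pAp => piAip   [A -> i A i]
piAip => pixAxip   [A -> x A x]
pixAxip => pixpApxip   [A -> p A p]
pixpApxip => pixppAppxip   [A -> p A p]
pixppAppxip => pixppiAippxip   [A -> i A i]
pixppiAippxip => pixppiiAiippxip   [A -> i A i]
pixppiiAiippxip => pixppiiiAiiippxip   [A -> i A i]
pixppiiiAiiippxip => pixppiiipApiiippxip   [A -> p A p]
pixppiiipApiiippxip => pixppiiipxAxpiiippxip   [A -> x A x]
pixppiiipxAxpiiippxip => pixppiiipxxpiiippxip   [A -> ε]

A => pAp => piAip => pixAxip => pixpApxip => pixppAppxip => pixppiAippxip => pixppiiAiippxip => pixppiiiAiiippxip => pixppiiipApiiippxip => pixppiiipxAxpiiippxip => pixppiiipxxpiiippxip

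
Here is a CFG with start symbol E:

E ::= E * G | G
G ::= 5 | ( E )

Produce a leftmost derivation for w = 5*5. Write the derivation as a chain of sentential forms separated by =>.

E => E*G => G*G => 5*G => 5*5

E => E*G   [E ::= E * G]
E*G => G*G   [E ::= G]
G*G => 5*G   [G ::= 5]
5*G => 5*5   [G ::= 5]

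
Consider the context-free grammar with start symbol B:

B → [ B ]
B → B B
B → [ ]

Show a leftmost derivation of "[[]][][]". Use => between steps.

B => BB   [B → B B]
BB => BBB   [B → B B]
BBB => [B]BB   [B → [ B ]]
[B]BB => [[]]BB   [B → [ ]]
[[]]BB => [[]][]B   [B → [ ]]
[[]][]B => [[]][][]   [B → [ ]]

B => BB => BBB => [B]BB => [[]]BB => [[]][]B => [[]][][]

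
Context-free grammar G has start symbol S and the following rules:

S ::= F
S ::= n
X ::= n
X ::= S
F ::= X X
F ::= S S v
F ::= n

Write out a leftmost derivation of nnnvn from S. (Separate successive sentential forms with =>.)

S => F   [S ::= F]
F => XX   [F ::= X X]
XX => SX   [X ::= S]
SX => FX   [S ::= F]
FX => SSvX   [F ::= S S v]
SSvX => FSvX   [S ::= F]
FSvX => XXSvX   [F ::= X X]
XXSvX => nXSvX   [X ::= n]
nXSvX => nSSvX   [X ::= S]
nSSvX => nnSvX   [S ::= n]
nnSvX => nnnvX   [S ::= n]
nnnvX => nnnvn   [X ::= n]

S => F => XX => SX => FX => SSvX => FSvX => XXSvX => nXSvX => nSSvX => nnSvX => nnnvX => nnnvn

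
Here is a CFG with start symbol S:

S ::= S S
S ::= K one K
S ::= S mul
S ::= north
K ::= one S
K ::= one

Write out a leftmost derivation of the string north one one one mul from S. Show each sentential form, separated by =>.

S => S mul => S S mul => north S mul => north K one K mul => north one one K mul => north one one one mul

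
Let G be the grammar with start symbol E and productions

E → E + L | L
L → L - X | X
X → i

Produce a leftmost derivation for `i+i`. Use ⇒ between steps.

E ⇒ E+L ⇒ L+L ⇒ X+L ⇒ i+L ⇒ i+X ⇒ i+i

E ⇒ E+L   [E → E + L]
E+L ⇒ L+L   [E → L]
L+L ⇒ X+L   [L → X]
X+L ⇒ i+L   [X → i]
i+L ⇒ i+X   [L → X]
i+X ⇒ i+i   [X → i]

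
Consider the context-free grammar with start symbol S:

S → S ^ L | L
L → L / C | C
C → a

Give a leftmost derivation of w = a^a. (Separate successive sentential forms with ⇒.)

S ⇒ S^L   [S → S ^ L]
S^L ⇒ L^L   [S → L]
L^L ⇒ C^L   [L → C]
C^L ⇒ a^L   [C → a]
a^L ⇒ a^C   [L → C]
a^C ⇒ a^a   [C → a]

S⇒S^L⇒L^L⇒C^L⇒a^L⇒a^C⇒a^a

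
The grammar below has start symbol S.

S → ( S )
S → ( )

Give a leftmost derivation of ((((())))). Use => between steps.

S => (S) => ((S)) => (((S))) => ((((S)))) => ((((()))))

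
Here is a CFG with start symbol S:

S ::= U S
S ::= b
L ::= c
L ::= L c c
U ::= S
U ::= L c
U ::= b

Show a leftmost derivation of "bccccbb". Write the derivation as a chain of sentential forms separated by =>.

S => US   [S ::= U S]
US => SS   [U ::= S]
SS => USS   [S ::= U S]
USS => bSS   [U ::= b]
bSS => bUSS   [S ::= U S]
bUSS => bLcSS   [U ::= L c]
bLcSS => bLcccSS   [L ::= L c c]
bLcccSS => bccccSS   [L ::= c]
bccccSS => bccccbS   [S ::= b]
bccccbS => bccccbb   [S ::= b]

S=>US=>SS=>USS=>bSS=>bUSS=>bLcSS=>bLcccSS=>bccccSS=>bccccbS=>bccccbb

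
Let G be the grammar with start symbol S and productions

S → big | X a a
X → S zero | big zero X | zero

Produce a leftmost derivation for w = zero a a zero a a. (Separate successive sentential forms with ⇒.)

S ⇒ X a a ⇒ S zero a a ⇒ X a a zero a a ⇒ zero a a zero a a

S ⇒ X a a   [S → X a a]
X a a ⇒ S zero a a   [X → S zero]
S zero a a ⇒ X a a zero a a   [S → X a a]
X a a zero a a ⇒ zero a a zero a a   [X → zero]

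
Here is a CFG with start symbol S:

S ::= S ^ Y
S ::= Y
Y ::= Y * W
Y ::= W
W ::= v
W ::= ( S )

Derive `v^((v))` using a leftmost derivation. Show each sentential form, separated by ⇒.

S ⇒ S^Y   [S ::= S ^ Y]
S^Y ⇒ Y^Y   [S ::= Y]
Y^Y ⇒ W^Y   [Y ::= W]
W^Y ⇒ v^Y   [W ::= v]
v^Y ⇒ v^W   [Y ::= W]
v^W ⇒ v^(S)   [W ::= ( S )]
v^(S) ⇒ v^(Y)   [S ::= Y]
v^(Y) ⇒ v^(W)   [Y ::= W]
v^(W) ⇒ v^((S))   [W ::= ( S )]
v^((S)) ⇒ v^((Y))   [S ::= Y]
v^((Y)) ⇒ v^((W))   [Y ::= W]
v^((W)) ⇒ v^((v))   [W ::= v]

S ⇒ S^Y ⇒ Y^Y ⇒ W^Y ⇒ v^Y ⇒ v^W ⇒ v^(S) ⇒ v^(Y) ⇒ v^(W) ⇒ v^((S)) ⇒ v^((Y)) ⇒ v^((W)) ⇒ v^((v))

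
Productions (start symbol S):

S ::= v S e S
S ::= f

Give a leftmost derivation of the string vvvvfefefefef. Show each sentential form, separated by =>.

S=>vSeS=>vvSeSeS=>vvvSeSeSeS=>vvvvSeSeSeSeS=>vvvvfeSeSeSeS=>vvvvfefeSeSeS=>vvvvfefefeSeS=>vvvvfefefefeS=>vvvvfefefefef

S => vSeS   [S ::= v S e S]
vSeS => vvSeSeS   [S ::= v S e S]
vvSeSeS => vvvSeSeSeS   [S ::= v S e S]
vvvSeSeSeS => vvvvSeSeSeSeS   [S ::= v S e S]
vvvvSeSeSeSeS => vvvvfeSeSeSeS   [S ::= f]
vvvvfeSeSeSeS => vvvvfefeSeSeS   [S ::= f]
vvvvfefeSeSeS => vvvvfefefeSeS   [S ::= f]
vvvvfefefeSeS => vvvvfefefefeS   [S ::= f]
vvvvfefefefeS => vvvvfefefefef   [S ::= f]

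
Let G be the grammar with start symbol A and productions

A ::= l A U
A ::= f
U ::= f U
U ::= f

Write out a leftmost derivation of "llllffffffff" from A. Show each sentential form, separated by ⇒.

A⇒lAU⇒llAUU⇒lllAUUU⇒llllAUUUU⇒llllfUUUU⇒llllffUUUU⇒llllfffUUUU⇒llllffffUUU⇒llllfffffUUU⇒llllffffffUU⇒llllfffffffU⇒llllffffffff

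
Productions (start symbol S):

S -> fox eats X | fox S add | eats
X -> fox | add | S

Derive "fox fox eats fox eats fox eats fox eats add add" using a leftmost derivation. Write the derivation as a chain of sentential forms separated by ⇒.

S ⇒ fox S add ⇒ fox fox eats X add ⇒ fox fox eats S add ⇒ fox fox eats fox eats X add ⇒ fox fox eats fox eats S add ⇒ fox fox eats fox eats fox eats X add ⇒ fox fox eats fox eats fox eats S add ⇒ fox fox eats fox eats fox eats fox S add add ⇒ fox fox eats fox eats fox eats fox eats add add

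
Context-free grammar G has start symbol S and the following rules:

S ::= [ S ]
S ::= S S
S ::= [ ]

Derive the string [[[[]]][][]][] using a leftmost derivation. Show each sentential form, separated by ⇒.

S ⇒ SS ⇒ [S]S ⇒ [SS]S ⇒ [SSS]S ⇒ [[S]SS]S ⇒ [[[S]]SS]S ⇒ [[[[]]]SS]S ⇒ [[[[]]][]S]S ⇒ [[[[]]][][]]S ⇒ [[[[]]][][]][]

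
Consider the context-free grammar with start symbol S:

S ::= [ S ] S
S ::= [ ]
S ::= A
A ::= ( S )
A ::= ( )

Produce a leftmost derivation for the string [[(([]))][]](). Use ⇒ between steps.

S ⇒ [S]S ⇒ [[S]S]S ⇒ [[A]S]S ⇒ [[(S)]S]S ⇒ [[(A)]S]S ⇒ [[((S))]S]S ⇒ [[(([]))]S]S ⇒ [[(([]))][]]S ⇒ [[(([]))][]]A ⇒ [[(([]))][]]()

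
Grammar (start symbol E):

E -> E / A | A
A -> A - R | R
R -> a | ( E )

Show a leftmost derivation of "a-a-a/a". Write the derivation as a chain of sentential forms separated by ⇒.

E⇒E/A⇒A/A⇒A-R/A⇒A-R-R/A⇒R-R-R/A⇒a-R-R/A⇒a-a-R/A⇒a-a-a/A⇒a-a-a/R⇒a-a-a/a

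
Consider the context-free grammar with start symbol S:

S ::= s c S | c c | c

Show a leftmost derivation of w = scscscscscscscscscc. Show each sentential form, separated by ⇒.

S ⇒ scS   [S ::= s c S]
scS ⇒ scscS   [S ::= s c S]
scscS ⇒ scscscS   [S ::= s c S]
scscscS ⇒ scscscscS   [S ::= s c S]
scscscscS ⇒ scscscscscS   [S ::= s c S]
scscscscscS ⇒ scscscscscscS   [S ::= s c S]
scscscscscscS ⇒ scscscscscscscS   [S ::= s c S]
scscscscscscscS ⇒ scscscscscscscscS   [S ::= s c S]
scscscscscscscscS ⇒ scscscscscscscscscS   [S ::= s c S]
scscscscscscscscscS ⇒ scscscscscscscscscc   [S ::= c]

S ⇒ scS ⇒ scscS ⇒ scscscS ⇒ scscscscS ⇒ scscscscscS ⇒ scscscscscscS ⇒ scscscscscscscS ⇒ scscscscscscscscS ⇒ scscscscscscscscscS ⇒ scscscscscscscscscc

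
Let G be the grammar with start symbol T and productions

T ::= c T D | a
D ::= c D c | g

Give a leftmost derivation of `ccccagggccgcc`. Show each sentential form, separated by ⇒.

T ⇒ cTD   [T ::= c T D]
cTD ⇒ ccTDD   [T ::= c T D]
ccTDD ⇒ cccTDDD   [T ::= c T D]
cccTDDD ⇒ ccccTDDDD   [T ::= c T D]
ccccTDDDD ⇒ ccccaDDDD   [T ::= a]
ccccaDDDD ⇒ ccccagDDD   [D ::= g]
ccccagDDD ⇒ ccccaggDD   [D ::= g]
ccccaggDD ⇒ ccccagggD   [D ::= g]
ccccagggD ⇒ ccccagggcDc   [D ::= c D c]
ccccagggcDc ⇒ ccccagggccDcc   [D ::= c D c]
ccccagggccDcc ⇒ ccccagggccgcc   [D ::= g]

T ⇒ cTD ⇒ ccTDD ⇒ cccTDDD ⇒ ccccTDDDD ⇒ ccccaDDDD ⇒ ccccagDDD ⇒ ccccaggDD ⇒ ccccagggD ⇒ ccccagggcDc ⇒ ccccagggccDcc ⇒ ccccagggccgcc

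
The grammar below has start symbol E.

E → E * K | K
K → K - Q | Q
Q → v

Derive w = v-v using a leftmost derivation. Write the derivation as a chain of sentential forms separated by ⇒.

E ⇒ K   [E → K]
K ⇒ K-Q   [K → K - Q]
K-Q ⇒ Q-Q   [K → Q]
Q-Q ⇒ v-Q   [Q → v]
v-Q ⇒ v-v   [Q → v]

E ⇒ K ⇒ K-Q ⇒ Q-Q ⇒ v-Q ⇒ v-v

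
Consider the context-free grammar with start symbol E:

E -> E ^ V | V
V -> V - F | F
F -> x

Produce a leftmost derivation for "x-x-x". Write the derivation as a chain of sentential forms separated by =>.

E => V => V-F => V-F-F => F-F-F => x-F-F => x-x-F => x-x-x

E => V   [E -> V]
V => V-F   [V -> V - F]
V-F => V-F-F   [V -> V - F]
V-F-F => F-F-F   [V -> F]
F-F-F => x-F-F   [F -> x]
x-F-F => x-x-F   [F -> x]
x-x-F => x-x-x   [F -> x]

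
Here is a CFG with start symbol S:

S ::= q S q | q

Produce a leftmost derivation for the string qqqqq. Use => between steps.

S => qSq => qqSqq => qqqqq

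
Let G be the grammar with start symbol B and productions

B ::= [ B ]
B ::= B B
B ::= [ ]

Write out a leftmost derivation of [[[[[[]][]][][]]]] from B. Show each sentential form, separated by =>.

B => [B] => [[B]] => [[[B]]] => [[[BB]]] => [[[BBB]]] => [[[[B]BB]]] => [[[[BB]BB]]] => [[[[[B]B]BB]]] => [[[[[[]]B]BB]]] => [[[[[[]][]]BB]]] => [[[[[[]][]][]B]]] => [[[[[[]][]][][]]]]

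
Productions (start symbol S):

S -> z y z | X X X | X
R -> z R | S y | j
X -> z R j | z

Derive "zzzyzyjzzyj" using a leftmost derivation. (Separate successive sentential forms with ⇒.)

S ⇒ X ⇒ zRj ⇒ zSyj ⇒ zXXXyj ⇒ zzRjXXyj ⇒ zzSyjXXyj ⇒ zzzyzyjXXyj ⇒ zzzyzyjzXyj ⇒ zzzyzyjzzyj

S ⇒ X   [S -> X]
X ⇒ zRj   [X -> z R j]
zRj ⇒ zSyj   [R -> S y]
zSyj ⇒ zXXXyj   [S -> X X X]
zXXXyj ⇒ zzRjXXyj   [X -> z R j]
zzRjXXyj ⇒ zzSyjXXyj   [R -> S y]
zzSyjXXyj ⇒ zzzyzyjXXyj   [S -> z y z]
zzzyzyjXXyj ⇒ zzzyzyjzXyj   [X -> z]
zzzyzyjzXyj ⇒ zzzyzyjzzyj   [X -> z]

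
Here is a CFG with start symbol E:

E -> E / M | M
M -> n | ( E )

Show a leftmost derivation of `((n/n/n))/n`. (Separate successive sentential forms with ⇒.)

E ⇒ E/M   [E -> E / M]
E/M ⇒ M/M   [E -> M]
M/M ⇒ (E)/M   [M -> ( E )]
(E)/M ⇒ (M)/M   [E -> M]
(M)/M ⇒ ((E))/M   [M -> ( E )]
((E))/M ⇒ ((E/M))/M   [E -> E / M]
((E/M))/M ⇒ ((E/M/M))/M   [E -> E / M]
((E/M/M))/M ⇒ ((M/M/M))/M   [E -> M]
((M/M/M))/M ⇒ ((n/M/M))/M   [M -> n]
((n/M/M))/M ⇒ ((n/n/M))/M   [M -> n]
((n/n/M))/M ⇒ ((n/n/n))/M   [M -> n]
((n/n/n))/M ⇒ ((n/n/n))/n   [M -> n]

E ⇒ E/M ⇒ M/M ⇒ (E)/M ⇒ (M)/M ⇒ ((E))/M ⇒ ((E/M))/M ⇒ ((E/M/M))/M ⇒ ((M/M/M))/M ⇒ ((n/M/M))/M ⇒ ((n/n/M))/M ⇒ ((n/n/n))/M ⇒ ((n/n/n))/n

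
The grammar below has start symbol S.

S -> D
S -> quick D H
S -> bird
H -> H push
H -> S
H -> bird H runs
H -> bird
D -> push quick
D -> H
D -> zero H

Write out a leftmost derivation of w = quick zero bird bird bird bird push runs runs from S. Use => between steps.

S => quick D H => quick zero H H => quick zero bird H => quick zero bird bird H runs => quick zero bird bird bird H runs runs => quick zero bird bird bird H push runs runs => quick zero bird bird bird bird push runs runs

S => quick D H   [S -> quick D H]
quick D H => quick zero H H   [D -> zero H]
quick zero H H => quick zero bird H   [H -> bird]
quick zero bird H => quick zero bird bird H runs   [H -> bird H runs]
quick zero bird bird H runs => quick zero bird bird bird H runs runs   [H -> bird H runs]
quick zero bird bird bird H runs runs => quick zero bird bird bird H push runs runs   [H -> H push]
quick zero bird bird bird H push runs runs => quick zero bird bird bird bird push runs runs   [H -> bird]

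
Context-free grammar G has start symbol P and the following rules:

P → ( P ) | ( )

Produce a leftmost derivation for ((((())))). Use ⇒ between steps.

P ⇒ (P) ⇒ ((P)) ⇒ (((P))) ⇒ ((((P)))) ⇒ ((((()))))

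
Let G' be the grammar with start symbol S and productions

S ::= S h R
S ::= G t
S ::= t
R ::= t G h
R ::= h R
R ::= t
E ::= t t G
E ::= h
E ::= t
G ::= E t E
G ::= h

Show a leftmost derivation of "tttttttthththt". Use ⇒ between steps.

S⇒ShR⇒GthR⇒EtEthR⇒ttEthR⇒ttttGthR⇒ttttEtEthR⇒ttttttGtEthR⇒ttttttEtEtEthR⇒ttttttttEtEthR⇒tttttttthtEthR⇒tttttttthththR⇒tttttttthththt

S ⇒ ShR   [S ::= S h R]
ShR ⇒ GthR   [S ::= G t]
GthR ⇒ EtEthR   [G ::= E t E]
EtEthR ⇒ ttEthR   [E ::= t]
ttEthR ⇒ ttttGthR   [E ::= t t G]
ttttGthR ⇒ ttttEtEthR   [G ::= E t E]
ttttEtEthR ⇒ ttttttGtEthR   [E ::= t t G]
ttttttGtEthR ⇒ ttttttEtEtEthR   [G ::= E t E]
ttttttEtEtEthR ⇒ ttttttttEtEthR   [E ::= t]
ttttttttEtEthR ⇒ tttttttthtEthR   [E ::= h]
tttttttthtEthR ⇒ tttttttthththR   [E ::= h]
tttttttthththR ⇒ tttttttthththt   [R ::= t]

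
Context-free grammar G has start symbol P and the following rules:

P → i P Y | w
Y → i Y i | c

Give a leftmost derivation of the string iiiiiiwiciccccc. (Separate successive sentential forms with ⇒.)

P ⇒ iPY ⇒ iiPYY ⇒ iiiPYYY ⇒ iiiiPYYYY ⇒ iiiiiPYYYYY ⇒ iiiiiiPYYYYYY ⇒ iiiiiiwYYYYYY ⇒ iiiiiiwiYiYYYYY ⇒ iiiiiiwiciYYYYY ⇒ iiiiiiwicicYYYY ⇒ iiiiiiwiciccYYY ⇒ iiiiiiwicicccYY ⇒ iiiiiiwiciccccY ⇒ iiiiiiwiciccccc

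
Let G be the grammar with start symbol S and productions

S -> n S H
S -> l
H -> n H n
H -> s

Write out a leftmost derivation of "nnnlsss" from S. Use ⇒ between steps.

S ⇒ nSH   [S -> n S H]
nSH ⇒ nnSHH   [S -> n S H]
nnSHH ⇒ nnnSHHH   [S -> n S H]
nnnSHHH ⇒ nnnlHHH   [S -> l]
nnnlHHH ⇒ nnnlsHH   [H -> s]
nnnlsHH ⇒ nnnlssH   [H -> s]
nnnlssH ⇒ nnnlsss   [H -> s]

S⇒nSH⇒nnSHH⇒nnnSHHH⇒nnnlHHH⇒nnnlsHH⇒nnnlssH⇒nnnlsss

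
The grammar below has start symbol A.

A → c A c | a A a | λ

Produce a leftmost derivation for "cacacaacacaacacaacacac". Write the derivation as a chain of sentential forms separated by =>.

A => cAc => caAac => cacAcac => cacaAacac => cacacAcacac => cacacaAacacac => cacacaaAaacacac => cacacaacAcaacacac => cacacaacaAacaacacac => cacacaacacAcacaacacac => cacacaacacaAacacaacacac => cacacaacacaacacaacacac

A => cAc   [A → c A c]
cAc => caAac   [A → a A a]
caAac => cacAcac   [A → c A c]
cacAcac => cacaAacac   [A → a A a]
cacaAacac => cacacAcacac   [A → c A c]
cacacAcacac => cacacaAacacac   [A → a A a]
cacacaAacacac => cacacaaAaacacac   [A → a A a]
cacacaaAaacacac => cacacaacAcaacacac   [A → c A c]
cacacaacAcaacacac => cacacaacaAacaacacac   [A → a A a]
cacacaacaAacaacacac => cacacaacacAcacaacacac   [A → c A c]
cacacaacacAcacaacacac => cacacaacacaAacacaacacac   [A → a A a]
cacacaacacaAacacaacacac => cacacaacacaacacaacacac   [A → λ]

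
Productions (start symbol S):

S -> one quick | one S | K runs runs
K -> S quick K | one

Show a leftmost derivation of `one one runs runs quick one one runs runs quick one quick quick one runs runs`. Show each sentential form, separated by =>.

S => one S => one K runs runs => one S quick K runs runs => one K runs runs quick K runs runs => one one runs runs quick K runs runs => one one runs runs quick S quick K runs runs => one one runs runs quick one S quick K runs runs => one one runs runs quick one K runs runs quick K runs runs => one one runs runs quick one one runs runs quick K runs runs => one one runs runs quick one one runs runs quick S quick K runs runs => one one runs runs quick one one runs runs quick one quick quick K runs runs => one one runs runs quick one one runs runs quick one quick quick one runs runs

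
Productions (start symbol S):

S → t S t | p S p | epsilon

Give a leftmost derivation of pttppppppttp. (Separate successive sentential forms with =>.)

S => pSp   [S → p S p]
pSp => ptStp   [S → t S t]
ptStp => pttSttp   [S → t S t]
pttSttp => pttpSpttp   [S → p S p]
pttpSpttp => pttppSppttp   [S → p S p]
pttppSppttp => pttpppSpppttp   [S → p S p]
pttpppSpppttp => pttppppppttp   [S → epsilon]

S => pSp => ptStp => pttSttp => pttpSpttp => pttppSppttp => pttpppSpppttp => pttppppppttp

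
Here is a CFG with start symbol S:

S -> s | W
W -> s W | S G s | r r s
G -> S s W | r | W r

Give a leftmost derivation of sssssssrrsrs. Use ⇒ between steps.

S ⇒ W ⇒ sW ⇒ sSGs ⇒ ssGs ⇒ ssWrs ⇒ sssWrs ⇒ ssssWrs ⇒ sssssWrs ⇒ ssssssWrs ⇒ sssssssWrs ⇒ sssssssrrsrs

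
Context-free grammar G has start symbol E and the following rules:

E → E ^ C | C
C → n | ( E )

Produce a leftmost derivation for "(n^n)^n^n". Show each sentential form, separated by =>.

E => E^C   [E → E ^ C]
E^C => E^C^C   [E → E ^ C]
E^C^C => C^C^C   [E → C]
C^C^C => (E)^C^C   [C → ( E )]
(E)^C^C => (E^C)^C^C   [E → E ^ C]
(E^C)^C^C => (C^C)^C^C   [E → C]
(C^C)^C^C => (n^C)^C^C   [C → n]
(n^C)^C^C => (n^n)^C^C   [C → n]
(n^n)^C^C => (n^n)^n^C   [C → n]
(n^n)^n^C => (n^n)^n^n   [C → n]

E => E^C => E^C^C => C^C^C => (E)^C^C => (E^C)^C^C => (C^C)^C^C => (n^C)^C^C => (n^n)^C^C => (n^n)^n^C => (n^n)^n^n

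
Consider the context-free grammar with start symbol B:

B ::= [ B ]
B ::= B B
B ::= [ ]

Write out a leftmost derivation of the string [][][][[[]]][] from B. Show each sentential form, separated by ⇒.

B⇒BB⇒[]B⇒[]BB⇒[]BBB⇒[]BBBB⇒[][]BBB⇒[][][]BB⇒[][][][B]B⇒[][][][[B]]B⇒[][][][[[]]]B⇒[][][][[[]]][]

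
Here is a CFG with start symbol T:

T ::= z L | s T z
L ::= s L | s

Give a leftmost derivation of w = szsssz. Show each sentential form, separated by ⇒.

T ⇒ sTz ⇒ szLz ⇒ szsLz ⇒ szssLz ⇒ szsssz

T ⇒ sTz   [T ::= s T z]
sTz ⇒ szLz   [T ::= z L]
szLz ⇒ szsLz   [L ::= s L]
szsLz ⇒ szssLz   [L ::= s L]
szssLz ⇒ szsssz   [L ::= s]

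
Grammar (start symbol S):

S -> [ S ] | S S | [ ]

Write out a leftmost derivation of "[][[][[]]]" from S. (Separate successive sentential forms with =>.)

S => SS => []S => [][S] => [][SS] => [][[]S] => [][[][S]] => [][[][[]]]

S => SS   [S -> S S]
SS => []S   [S -> [ ]]
[]S => [][S]   [S -> [ S ]]
[][S] => [][SS]   [S -> S S]
[][SS] => [][[]S]   [S -> [ ]]
[][[]S] => [][[][S]]   [S -> [ S ]]
[][[][S]] => [][[][[]]]   [S -> [ ]]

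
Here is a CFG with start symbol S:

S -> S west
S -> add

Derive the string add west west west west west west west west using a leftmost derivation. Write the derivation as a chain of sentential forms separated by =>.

S => S west   [S -> S west]
S west => S west west   [S -> S west]
S west west => S west west west   [S -> S west]
S west west west => S west west west west   [S -> S west]
S west west west west => S west west west west west   [S -> S west]
S west west west west west => S west west west west west west   [S -> S west]
S west west west west west west => S west west west west west west west   [S -> S west]
S west west west west west west west => S west west west west west west west west   [S -> S west]
S west west west west west west west west => add west west west west west west west west   [S -> add]

S => S west => S west west => S west west west => S west west west west => S west west west west west => S west west west west west west => S west west west west west west west => S west west west west west west west west => add west west west west west west west west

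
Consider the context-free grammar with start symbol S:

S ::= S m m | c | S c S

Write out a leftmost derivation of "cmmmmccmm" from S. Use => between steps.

S => Smm => ScSmm => SmmcSmm => SmmmmcSmm => cmmmmcSmm => cmmmmccmm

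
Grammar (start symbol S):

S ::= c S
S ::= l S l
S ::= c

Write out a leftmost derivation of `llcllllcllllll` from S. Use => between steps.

S => lSl => llSll => llcSll => llclSlll => llcllSllll => llclllSlllll => llcllllSllllll => llcllllcllllll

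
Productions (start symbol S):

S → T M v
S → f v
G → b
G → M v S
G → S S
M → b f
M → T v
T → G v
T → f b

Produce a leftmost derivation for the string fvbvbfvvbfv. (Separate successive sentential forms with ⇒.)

S ⇒ TMv   [S → T M v]
TMv ⇒ GvMv   [T → G v]
GvMv ⇒ SSvMv   [G → S S]
SSvMv ⇒ fvSvMv   [S → f v]
fvSvMv ⇒ fvTMvvMv   [S → T M v]
fvTMvvMv ⇒ fvGvMvvMv   [T → G v]
fvGvMvvMv ⇒ fvbvMvvMv   [G → b]
fvbvMvvMv ⇒ fvbvbfvvMv   [M → b f]
fvbvbfvvMv ⇒ fvbvbfvvbfv   [M → b f]

S ⇒ TMv ⇒ GvMv ⇒ SSvMv ⇒ fvSvMv ⇒ fvTMvvMv ⇒ fvGvMvvMv ⇒ fvbvMvvMv ⇒ fvbvbfvvMv ⇒ fvbvbfvvbfv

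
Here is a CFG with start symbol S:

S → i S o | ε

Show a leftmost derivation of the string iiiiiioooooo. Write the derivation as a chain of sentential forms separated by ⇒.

S ⇒ iSo   [S → i S o]
iSo ⇒ iiSoo   [S → i S o]
iiSoo ⇒ iiiSooo   [S → i S o]
iiiSooo ⇒ iiiiSoooo   [S → i S o]
iiiiSoooo ⇒ iiiiiSooooo   [S → i S o]
iiiiiSooooo ⇒ iiiiiiSoooooo   [S → i S o]
iiiiiiSoooooo ⇒ iiiiiioooooo   [S → ε]

S ⇒ iSo ⇒ iiSoo ⇒ iiiSooo ⇒ iiiiSoooo ⇒ iiiiiSooooo ⇒ iiiiiiSoooooo ⇒ iiiiiioooooo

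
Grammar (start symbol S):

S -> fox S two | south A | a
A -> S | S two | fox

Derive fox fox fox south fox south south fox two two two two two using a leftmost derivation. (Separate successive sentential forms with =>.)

S => fox S two   [S -> fox S two]
fox S two => fox fox S two two   [S -> fox S two]
fox fox S two two => fox fox fox S two two two   [S -> fox S two]
fox fox fox S two two two => fox fox fox south A two two two   [S -> south A]
fox fox fox south A two two two => fox fox fox south S two two two two   [A -> S two]
fox fox fox south S two two two two => fox fox fox south fox S two two two two two   [S -> fox S two]
fox fox fox south fox S two two two two two => fox fox fox south fox south A two two two two two   [S -> south A]
fox fox fox south fox south A two two two two two => fox fox fox south fox south S two two two two two   [A -> S]
fox fox fox south fox south S two two two two two => fox fox fox south fox south south A two two two two two   [S -> south A]
fox fox fox south fox south south A two two two two two => fox fox fox south fox south south fox two two two two two   [A -> fox]

S => fox S two => fox fox S two two => fox fox fox S two two two => fox fox fox south A two two two => fox fox fox south S two two two two => fox fox fox south fox S two two two two two => fox fox fox south fox south A two two two two two => fox fox fox south fox south S two two two two two => fox fox fox south fox south south A two two two two two => fox fox fox south fox south south fox two two two two two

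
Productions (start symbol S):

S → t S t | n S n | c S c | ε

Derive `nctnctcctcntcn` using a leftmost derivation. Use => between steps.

S=>nSn=>ncScn=>nctStcn=>nctnSntcn=>nctncScntcn=>nctnctStcntcn=>nctnctcSctcntcn=>nctnctcctcntcn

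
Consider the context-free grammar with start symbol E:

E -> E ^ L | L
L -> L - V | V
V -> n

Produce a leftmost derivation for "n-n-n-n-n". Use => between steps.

E => L => L-V => L-V-V => L-V-V-V => L-V-V-V-V => V-V-V-V-V => n-V-V-V-V => n-n-V-V-V => n-n-n-V-V => n-n-n-n-V => n-n-n-n-n

E => L   [E -> L]
L => L-V   [L -> L - V]
L-V => L-V-V   [L -> L - V]
L-V-V => L-V-V-V   [L -> L - V]
L-V-V-V => L-V-V-V-V   [L -> L - V]
L-V-V-V-V => V-V-V-V-V   [L -> V]
V-V-V-V-V => n-V-V-V-V   [V -> n]
n-V-V-V-V => n-n-V-V-V   [V -> n]
n-n-V-V-V => n-n-n-V-V   [V -> n]
n-n-n-V-V => n-n-n-n-V   [V -> n]
n-n-n-n-V => n-n-n-n-n   [V -> n]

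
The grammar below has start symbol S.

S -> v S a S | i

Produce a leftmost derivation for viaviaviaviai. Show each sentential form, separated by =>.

S => vSaS   [S -> v S a S]
vSaS => viaS   [S -> i]
viaS => viavSaS   [S -> v S a S]
viavSaS => viaviaS   [S -> i]
viaviaS => viaviavSaS   [S -> v S a S]
viaviavSaS => viaviaviaS   [S -> i]
viaviaviaS => viaviaviavSaS   [S -> v S a S]
viaviaviavSaS => viaviaviaviaS   [S -> i]
viaviaviaviaS => viaviaviaviai   [S -> i]

S=>vSaS=>viaS=>viavSaS=>viaviaS=>viaviavSaS=>viaviaviaS=>viaviaviavSaS=>viaviaviaviaS=>viaviaviaviai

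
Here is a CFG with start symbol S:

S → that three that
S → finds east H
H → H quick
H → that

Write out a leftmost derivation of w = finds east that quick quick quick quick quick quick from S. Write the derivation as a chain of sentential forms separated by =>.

S => finds east H   [S → finds east H]
finds east H => finds east H quick   [H → H quick]
finds east H quick => finds east H quick quick   [H → H quick]
finds east H quick quick => finds east H quick quick quick   [H → H quick]
finds east H quick quick quick => finds east H quick quick quick quick   [H → H quick]
finds east H quick quick quick quick => finds east H quick quick quick quick quick   [H → H quick]
finds east H quick quick quick quick quick => finds east H quick quick quick quick quick quick   [H → H quick]
finds east H quick quick quick quick quick quick => finds east that quick quick quick quick quick quick   [H → that]

S => finds east H => finds east H quick => finds east H quick quick => finds east H quick quick quick => finds east H quick quick quick quick => finds east H quick quick quick quick quick => finds east H quick quick quick quick quick quick => finds east that quick quick quick quick quick quick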